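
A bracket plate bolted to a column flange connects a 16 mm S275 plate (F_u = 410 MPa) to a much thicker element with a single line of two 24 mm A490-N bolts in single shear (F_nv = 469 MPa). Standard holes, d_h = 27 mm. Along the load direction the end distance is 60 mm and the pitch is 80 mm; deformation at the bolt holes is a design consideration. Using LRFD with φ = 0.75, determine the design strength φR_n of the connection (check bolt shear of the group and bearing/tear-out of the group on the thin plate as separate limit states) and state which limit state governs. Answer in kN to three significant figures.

318 kN (bolt shear governs)

Bolt shear: A_b = π·24²/4 = 452.4 mm²; R_n = 469 × 452.4 × 2 × 1 / 1000 = 424.3 kN → 0.75 × 424.3 = 318 kN.
Bearing (1.2 l_c t F_u ≤ 2.4 d t F_u): upper limit = 2.4·24·16·410 / 1000 = 377.9 kN.
  Edge l_c = 60 − 27/2 = 46.5 → r_n = 366 kN; interior l_c = 80 − 27 = 53 → r_n = 377.9 kN.
  R_n,bearing = 1·366 + 1·377.9 = 743.9 kN → 0.75 × 743.9 = 558 kN.
Bolt shear governs: 318 kN.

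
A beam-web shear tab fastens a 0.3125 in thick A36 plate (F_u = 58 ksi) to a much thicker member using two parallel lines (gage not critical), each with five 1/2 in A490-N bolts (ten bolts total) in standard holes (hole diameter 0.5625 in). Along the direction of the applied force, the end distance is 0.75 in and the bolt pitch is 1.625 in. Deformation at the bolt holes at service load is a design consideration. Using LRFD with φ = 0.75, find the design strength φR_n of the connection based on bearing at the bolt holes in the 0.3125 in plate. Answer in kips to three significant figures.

Per bolt r_n = 1.2 l_c t F_u ≤ 2.4 d t F_u; upper limit = 2.4 × 0.5 × 0.3125 × 58 = 21.75 kips.
Edge bolt: l_c = 0.75 − 0.5625/2 = 0.4688 in → 1.2 × 0.4688 × 0.3125 × 58 = 10.2 → r_n = 10.2 kips.
Interior bolts: l_c = 1.625 − 0.5625 = 1.062 in → 1.2 × 1.062 × 0.3125 × 58 = 23.11 → r_n = 21.75 kips.
R_n = 2 × 10.2 + 8 × 21.75 = 194.4 kips.
Design strength φR_n = 0.75 × 194.4 = 146 kips.

146 kips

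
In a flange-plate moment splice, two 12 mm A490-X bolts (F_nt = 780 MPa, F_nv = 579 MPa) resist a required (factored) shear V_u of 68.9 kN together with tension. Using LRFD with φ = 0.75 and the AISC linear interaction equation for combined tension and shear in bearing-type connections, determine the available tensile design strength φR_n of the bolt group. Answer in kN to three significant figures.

79.2 kN

A_b = π·12²/4 = 113.1 mm²; f_rv = 68.9 × 1000 / (2 × 113.1) = 304.6 MPa.
F'_nt = 1.3 F_nt − (F_nt / φF_nv) f_rv = 1.3·780 − (780/(0.75·579))·304.6 = 466.9 MPa, capped at F_nt → F'_nt = 466.9 MPa.
R_n = F'_nt · A_b · n = 466.9 × 113.1 × 2 / 1000 = 105.6 kN.
Design strength φR_n = 0.75 × 105.6 = 79.2 kN.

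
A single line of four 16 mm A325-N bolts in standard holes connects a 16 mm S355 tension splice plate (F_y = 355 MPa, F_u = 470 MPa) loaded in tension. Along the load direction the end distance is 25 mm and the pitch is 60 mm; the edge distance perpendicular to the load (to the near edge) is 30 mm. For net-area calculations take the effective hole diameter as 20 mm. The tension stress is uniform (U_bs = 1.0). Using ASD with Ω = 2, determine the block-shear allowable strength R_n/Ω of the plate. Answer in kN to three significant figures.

380 kN

Shear plane L_v = 25 + 3·60 = 205 mm; A_gv = 205 × 16 = 3280 mm².
A_nv = (205 − 3.5·20) × 16 = 2160 mm².
A_nt = (30 − 0.5·20) × 16 = 320 mm².
0.6 F_u A_nv = 609.1 kN; 0.6 F_y A_gv = 698.6 kN → shear rupture governs the shear term.
R_n = 609.1 + 1.0 × 470 × 320 / 1000 = 759.5 kN.
Allowable strength R_n/Ω = 759.5 / 2 = 380 kN.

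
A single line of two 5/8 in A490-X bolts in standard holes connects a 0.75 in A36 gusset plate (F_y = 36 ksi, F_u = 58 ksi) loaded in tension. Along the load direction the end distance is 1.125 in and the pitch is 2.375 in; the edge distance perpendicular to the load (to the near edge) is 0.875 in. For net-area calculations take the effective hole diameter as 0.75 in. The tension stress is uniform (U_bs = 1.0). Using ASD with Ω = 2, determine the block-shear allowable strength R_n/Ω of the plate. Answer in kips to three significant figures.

Shear plane L_v = 1.125 + 1·2.375 = 3.5 in; A_gv = 3.5 × 0.75 = 2.625 in².
A_nv = (3.5 − 1.5·0.75) × 0.75 = 1.781 in².
A_nt = (0.875 − 0.5·0.75) × 0.75 = 0.375 in².
0.6 F_u A_nv = 61.99 kips; 0.6 F_y A_gv = 56.7 kips → shear yielding governs the shear term.
R_n = 56.7 + 1.0 × 58 × 0.375 = 78.45 kips.
Allowable strength R_n/Ω = 78.45 / 2 = 39.2 kips.

39.2 kips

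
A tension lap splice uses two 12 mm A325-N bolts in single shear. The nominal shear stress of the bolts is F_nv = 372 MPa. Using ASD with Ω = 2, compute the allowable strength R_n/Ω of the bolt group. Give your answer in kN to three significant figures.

42.1 kN

A_b = π × 12² / 4 = 113.1 mm².
R_n = F_nv · A_b · n · n_s = 372 × 113.1 × 2 × 1 / 1000 = 84.14 kN.
Allowable strength R_n/Ω = 84.14 / 2 = 42.1 kN.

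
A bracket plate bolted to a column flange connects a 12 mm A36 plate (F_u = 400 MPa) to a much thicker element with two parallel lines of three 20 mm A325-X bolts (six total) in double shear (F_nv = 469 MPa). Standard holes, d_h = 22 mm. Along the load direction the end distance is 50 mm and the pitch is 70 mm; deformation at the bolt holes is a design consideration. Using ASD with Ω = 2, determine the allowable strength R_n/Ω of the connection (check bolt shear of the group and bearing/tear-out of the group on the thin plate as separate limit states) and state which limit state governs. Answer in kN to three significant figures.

Bolt shear: A_b = π·20²/4 = 314.2 mm²; R_n = 469 × 314.2 × 6 × 2 / 1000 = 1768 kN → 1768 / 2 = 884 kN.
Bearing (1.2 l_c t F_u ≤ 2.4 d t F_u): upper limit = 2.4·20·12·400 / 1000 = 230.4 kN.
  Edge l_c = 50 − 22/2 = 39 → r_n = 224.6 kN; interior l_c = 70 − 22 = 48 → r_n = 230.4 kN.
  R_n,bearing = 2·224.6 + 4·230.4 = 1371 kN → 1371 / 2 = 685 kN.
Bearing governs: 685 kN.

685 kN (bearing governs)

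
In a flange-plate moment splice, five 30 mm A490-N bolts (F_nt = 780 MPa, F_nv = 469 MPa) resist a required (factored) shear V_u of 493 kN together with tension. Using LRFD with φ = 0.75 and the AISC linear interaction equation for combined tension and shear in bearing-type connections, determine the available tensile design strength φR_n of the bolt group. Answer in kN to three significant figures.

1870 kN

A_b = π·30²/4 = 706.9 mm²; f_rv = 493 × 1000 / (5 × 706.9) = 139.5 MPa.
F'_nt = 1.3 F_nt − (F_nt / φF_nv) f_rv = 1.3·780 − (780/(0.75·469))·139.5 = 704.7 MPa, capped at F_nt → F'_nt = 704.7 MPa.
R_n = F'_nt · A_b · n = 704.7 × 706.9 × 5 / 1000 = 2491 kN.
Design strength φR_n = 0.75 × 2491 = 1870 kN.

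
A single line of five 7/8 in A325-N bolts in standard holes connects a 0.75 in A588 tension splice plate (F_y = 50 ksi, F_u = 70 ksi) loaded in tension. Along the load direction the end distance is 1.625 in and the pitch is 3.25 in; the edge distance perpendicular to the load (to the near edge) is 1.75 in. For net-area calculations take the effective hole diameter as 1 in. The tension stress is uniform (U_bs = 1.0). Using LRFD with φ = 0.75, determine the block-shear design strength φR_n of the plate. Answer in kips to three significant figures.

288 kips

Shear plane L_v = 1.625 + 4·3.25 = 14.62 in; A_gv = 14.62 × 0.75 = 10.97 in².
A_nv = (14.62 − 4.5·1) × 0.75 = 7.594 in².
A_nt = (1.75 − 0.5·1) × 0.75 = 0.9375 in².
0.6 F_u A_nv = 318.9 kips; 0.6 F_y A_gv = 329.1 kips → shear rupture governs the shear term.
R_n = 318.9 + 1.0 × 70 × 0.9375 = 384.6 kips.
Design strength φR_n = 0.75 × 384.6 = 288 kips.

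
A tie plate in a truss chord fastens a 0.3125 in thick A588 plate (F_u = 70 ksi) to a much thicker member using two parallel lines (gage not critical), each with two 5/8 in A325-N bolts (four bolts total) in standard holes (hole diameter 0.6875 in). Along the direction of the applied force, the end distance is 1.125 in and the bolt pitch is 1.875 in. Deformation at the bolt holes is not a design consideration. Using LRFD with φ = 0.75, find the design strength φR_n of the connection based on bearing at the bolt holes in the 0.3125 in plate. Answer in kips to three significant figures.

Per bolt r_n = 1.5 l_c t F_u ≤ 3.0 d t F_u; upper limit = 3.0 × 0.625 × 0.3125 × 70 = 41.02 kips.
Edge bolt: l_c = 1.125 − 0.6875/2 = 0.7812 in → 1.5 × 0.7812 × 0.3125 × 70 = 25.63 → r_n = 25.63 kips.
Interior bolts: l_c = 1.875 − 0.6875 = 1.188 in → 1.5 × 1.188 × 0.3125 × 70 = 38.96 → r_n = 38.96 kips.
R_n = 2 × 25.63 + 2 × 38.96 = 129.2 kips.
Design strength φR_n = 0.75 × 129.2 = 96.9 kips.

96.9 kips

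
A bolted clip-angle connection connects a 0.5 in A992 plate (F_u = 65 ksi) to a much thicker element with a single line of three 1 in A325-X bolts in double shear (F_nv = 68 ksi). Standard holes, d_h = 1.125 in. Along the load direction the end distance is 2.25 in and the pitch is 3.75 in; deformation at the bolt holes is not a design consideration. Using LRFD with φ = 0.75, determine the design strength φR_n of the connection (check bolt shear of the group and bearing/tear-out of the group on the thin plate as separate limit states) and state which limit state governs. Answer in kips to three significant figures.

208 kips (bearing governs)

Bolt shear: A_b = π·1²/4 = 0.7854 in²; R_n = 68 × 0.7854 × 3 × 2 = 320.4 kips → 0.75 × 320.4 = 240 kips.
Bearing (1.5 l_c t F_u ≤ 3.0 d t F_u): upper limit = 3.0·1·0.5·65 = 97.5 kips.
  Edge l_c = 2.25 − 1.125/2 = 1.688 → r_n = 82.27 kips; interior l_c = 3.75 − 1.125 = 2.625 → r_n = 97.5 kips.
  R_n,bearing = 1·82.27 + 2·97.5 = 277.3 kips → 0.75 × 277.3 = 208 kips.
Bearing governs: 208 kips.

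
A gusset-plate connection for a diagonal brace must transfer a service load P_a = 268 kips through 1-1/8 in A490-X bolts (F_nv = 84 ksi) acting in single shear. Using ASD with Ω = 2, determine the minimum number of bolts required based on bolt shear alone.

7 bolts

A_b = π·1.125²/4 = 0.994 in².
Per-bolt allowable strength R_n/Ω = 84 × 0.994 × 1 / 2 = 41.75 kips.
n ≥ 268 / 41.75 = 6.419 → use 7 bolts.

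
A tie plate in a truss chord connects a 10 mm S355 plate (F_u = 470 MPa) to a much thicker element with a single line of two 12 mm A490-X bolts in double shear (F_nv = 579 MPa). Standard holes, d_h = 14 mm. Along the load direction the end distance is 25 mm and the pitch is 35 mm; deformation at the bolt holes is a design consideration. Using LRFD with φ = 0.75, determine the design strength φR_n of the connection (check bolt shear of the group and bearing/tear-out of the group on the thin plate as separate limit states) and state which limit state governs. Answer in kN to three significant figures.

165 kN (bearing governs)

Bolt shear: A_b = π·12²/4 = 113.1 mm²; R_n = 579 × 113.1 × 2 × 2 / 1000 = 261.9 kN → 0.75 × 261.9 = 196 kN.
Bearing (1.2 l_c t F_u ≤ 2.4 d t F_u): upper limit = 2.4·12·10·470 / 1000 = 135.4 kN.
  Edge l_c = 25 − 14/2 = 18 → r_n = 101.5 kN; interior l_c = 35 − 14 = 21 → r_n = 118.4 kN.
  R_n,bearing = 1·101.5 + 1·118.4 = 220 kN → 0.75 × 220 = 165 kN.
Bearing governs: 165 kN.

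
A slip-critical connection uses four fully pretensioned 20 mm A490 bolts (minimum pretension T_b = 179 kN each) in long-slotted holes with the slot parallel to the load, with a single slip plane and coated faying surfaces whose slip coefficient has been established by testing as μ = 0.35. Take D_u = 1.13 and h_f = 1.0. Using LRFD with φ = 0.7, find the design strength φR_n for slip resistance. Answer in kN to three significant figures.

R_n = μ · D_u · h_f · T_b · n_s · n_b = 0.35 × 1.13 × 1.0 × 179 × 1 × 4 = 283.2 kN.
Design strength φR_n = 0.7 × 283.2 = 198 kN.

198 kN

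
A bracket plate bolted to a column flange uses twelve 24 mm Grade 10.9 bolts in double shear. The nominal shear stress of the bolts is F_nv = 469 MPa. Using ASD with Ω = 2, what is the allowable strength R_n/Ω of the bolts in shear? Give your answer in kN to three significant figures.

A_b = π × 24² / 4 = 452.4 mm².
R_n = F_nv · A_b · n · n_s = 469 × 452.4 × 12 × 2 / 1000 = 5092 kN.
Allowable strength R_n/Ω = 5092 / 2 = 2550 kN.

2550 kN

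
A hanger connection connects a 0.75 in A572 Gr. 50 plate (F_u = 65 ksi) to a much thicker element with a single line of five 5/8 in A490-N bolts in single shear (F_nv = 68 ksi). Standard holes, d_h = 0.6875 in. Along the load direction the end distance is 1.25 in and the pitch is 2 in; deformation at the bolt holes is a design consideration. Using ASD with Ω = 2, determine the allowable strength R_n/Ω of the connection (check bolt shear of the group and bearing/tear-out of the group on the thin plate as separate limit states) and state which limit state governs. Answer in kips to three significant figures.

52.2 kips (bolt shear governs)

Bolt shear: A_b = π·0.625²/4 = 0.3068 in²; R_n = 68 × 0.3068 × 5 × 1 = 104.3 kips → 104.3 / 2 = 52.2 kips.
Bearing (1.2 l_c t F_u ≤ 2.4 d t F_u): upper limit = 2.4·0.625·0.75·65 = 73.12 kips.
  Edge l_c = 1.25 − 0.6875/2 = 0.9062 → r_n = 53.02 kips; interior l_c = 2 − 0.6875 = 1.312 → r_n = 73.12 kips.
  R_n,bearing = 1·53.02 + 4·73.12 = 345.5 kips → 345.5 / 2 = 173 kips.
Bolt shear governs: 52.2 kips.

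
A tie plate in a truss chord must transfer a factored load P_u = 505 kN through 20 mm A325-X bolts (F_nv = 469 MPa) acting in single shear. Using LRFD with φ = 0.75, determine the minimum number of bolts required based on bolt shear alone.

5 bolts

A_b = π·20²/4 = 314.2 mm².
Per-bolt design strength φR_n = 0.75 × 469 × 314.2 × 1 / 1000 = 110.5 kN.
n ≥ 505 / 110.5 = 4.57 → use 5 bolts.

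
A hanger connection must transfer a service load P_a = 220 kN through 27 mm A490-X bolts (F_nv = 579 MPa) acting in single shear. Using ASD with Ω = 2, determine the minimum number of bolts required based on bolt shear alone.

2 bolts

A_b = π·27²/4 = 572.6 mm².
Per-bolt allowable strength R_n/Ω = 579 × 572.6 × 1 / 1000 / 2 = 165.8 kN.
n ≥ 220 / 165.8 = 1.327 → use 2 bolts.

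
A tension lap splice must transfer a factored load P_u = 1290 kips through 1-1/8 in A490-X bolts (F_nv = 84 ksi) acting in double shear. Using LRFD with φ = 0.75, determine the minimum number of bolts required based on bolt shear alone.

A_b = π·1.125²/4 = 0.994 in².
Per-bolt design strength φR_n = 0.75 × 84 × 0.994 × 2 = 125.2 kips.
n ≥ 1290 / 125.2 = 10.3 → use 11 bolts.

11 bolts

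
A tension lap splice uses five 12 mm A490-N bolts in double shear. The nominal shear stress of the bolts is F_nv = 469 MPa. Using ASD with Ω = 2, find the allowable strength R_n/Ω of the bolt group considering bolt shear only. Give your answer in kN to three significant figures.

265 kN

A_b = π × 12² / 4 = 113.1 mm².
R_n = F_nv · A_b · n · n_s = 469 × 113.1 × 5 × 2 / 1000 = 530.4 kN.
Allowable strength R_n/Ω = 530.4 / 2 = 265 kN.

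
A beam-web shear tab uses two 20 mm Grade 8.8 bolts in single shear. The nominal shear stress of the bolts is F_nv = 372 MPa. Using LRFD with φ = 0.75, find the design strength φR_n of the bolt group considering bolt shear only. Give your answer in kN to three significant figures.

175 kN

A_b = π × 20² / 4 = 314.2 mm².
R_n = F_nv · A_b · n · n_s = 372 × 314.2 × 2 × 1 / 1000 = 233.7 kN.
Design strength φR_n = 0.75 × 233.7 = 175 kN.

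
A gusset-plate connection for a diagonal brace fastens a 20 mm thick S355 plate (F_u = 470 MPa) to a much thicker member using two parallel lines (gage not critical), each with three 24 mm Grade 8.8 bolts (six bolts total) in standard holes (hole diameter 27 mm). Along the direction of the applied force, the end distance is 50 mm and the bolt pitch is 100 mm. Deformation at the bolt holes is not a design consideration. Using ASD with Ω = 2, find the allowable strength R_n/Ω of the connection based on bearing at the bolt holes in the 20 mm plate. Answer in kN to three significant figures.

Per bolt r_n = 1.5 l_c t F_u ≤ 3.0 d t F_u; upper limit = 3.0 × 24 × 20 × 470 / 1000 = 676.8 kN.
Edge bolt: l_c = 50 − 27/2 = 36.5 mm → 1.5 × 36.5 × 20 × 470 / 1000 = 514.6 → r_n = 514.6 kN.
Interior bolts: l_c = 100 − 27 = 73 mm → 1.5 × 73 × 20 × 470 / 1000 = 1029 → r_n = 676.8 kN.
R_n = 2 × 514.6 + 4 × 676.8 = 3736 kN.
Allowable strength R_n/Ω = 3736 / 2 = 1870 kN.

1870 kN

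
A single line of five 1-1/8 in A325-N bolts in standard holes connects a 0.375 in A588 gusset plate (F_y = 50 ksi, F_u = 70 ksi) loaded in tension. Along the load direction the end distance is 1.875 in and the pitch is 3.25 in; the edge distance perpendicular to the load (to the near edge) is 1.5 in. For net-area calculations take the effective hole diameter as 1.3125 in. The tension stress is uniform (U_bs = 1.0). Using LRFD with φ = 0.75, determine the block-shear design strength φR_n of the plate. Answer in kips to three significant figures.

Shear plane L_v = 1.875 + 4·3.25 = 14.88 in; A_gv = 14.88 × 0.375 = 5.578 in².
A_nv = (14.88 − 4.5·1.3125) × 0.375 = 3.363 in².
A_nt = (1.5 − 0.5·1.3125) × 0.375 = 0.3164 in².
0.6 F_u A_nv = 141.3 kips; 0.6 F_y A_gv = 167.3 kips → shear rupture governs the shear term.
R_n = 141.3 + 1.0 × 70 × 0.3164 = 163.4 kips.
Design strength φR_n = 0.75 × 163.4 = 123 kips.

123 kips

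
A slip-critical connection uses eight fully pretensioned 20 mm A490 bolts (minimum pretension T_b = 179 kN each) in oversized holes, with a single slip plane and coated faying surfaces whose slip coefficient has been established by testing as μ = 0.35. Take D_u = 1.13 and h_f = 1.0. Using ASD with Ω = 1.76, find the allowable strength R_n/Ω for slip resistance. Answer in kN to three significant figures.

322 kN

R_n = μ · D_u · h_f · T_b · n_s · n_b = 0.35 × 1.13 × 1.0 × 179 × 1 × 8 = 566.4 kN.
Allowable strength R_n/Ω = 566.4 / 1.76 = 322 kN.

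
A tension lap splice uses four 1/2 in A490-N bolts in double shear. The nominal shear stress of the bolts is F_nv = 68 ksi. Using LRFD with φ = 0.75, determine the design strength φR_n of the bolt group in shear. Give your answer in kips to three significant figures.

80.1 kips

A_b = π × 0.5² / 4 = 0.1963 in².
R_n = F_nv · A_b · n · n_s = 68 × 0.1963 × 4 × 2 = 106.8 kips.
Design strength φR_n = 0.75 × 106.8 = 80.1 kips.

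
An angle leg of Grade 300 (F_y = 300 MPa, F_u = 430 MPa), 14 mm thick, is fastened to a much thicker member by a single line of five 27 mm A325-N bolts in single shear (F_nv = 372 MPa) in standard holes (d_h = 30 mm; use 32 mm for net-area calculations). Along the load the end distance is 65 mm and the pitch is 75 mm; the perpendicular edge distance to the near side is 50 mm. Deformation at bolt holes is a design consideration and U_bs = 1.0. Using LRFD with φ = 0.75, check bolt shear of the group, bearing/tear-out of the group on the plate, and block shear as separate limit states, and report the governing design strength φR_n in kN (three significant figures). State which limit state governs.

752 kN (block shear governs)

Bolt shear: A_b = π·27²/4 = 572.6 mm²; R_n = 372 × 572.6 × 5 × 1 / 1000 = 1065 kN → 0.75 × 1065 = 799 kN.
Bearing: edge l_c = 50, r_n = 361.2 kN; interior l_c = 45, r_n = 325.1 kN; R_n = 361.2 + 4·325.1 = 1662 kN → 1250 kN.
Block shear: A_gv = 5110, A_nv = 3094, A_nt = 476 mm²; R_n = min(0.6F_uA_nv, 0.6F_yA_gv) + U_bs·F_u·A_nt = 1003 kN → 752 kN.
Block shear governs: 752 kN.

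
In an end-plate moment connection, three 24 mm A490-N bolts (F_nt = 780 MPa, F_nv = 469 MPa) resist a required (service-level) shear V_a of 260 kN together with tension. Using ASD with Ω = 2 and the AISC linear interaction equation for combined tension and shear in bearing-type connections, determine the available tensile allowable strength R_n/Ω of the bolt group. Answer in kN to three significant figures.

256 kN

A_b = π·24²/4 = 452.4 mm²; f_rv = 260 × 1000 / (3 × 452.4) = 191.6 MPa.
F'_nt = 1.3 F_nt − (Ω F_nt / F_nv) f_rv = 1.3·780 − (2·780/469)·191.6 = 376.8 MPa, capped at F_nt → F'_nt = 376.8 MPa.
R_n = F'_nt · A_b · n = 376.8 × 452.4 × 3 / 1000 = 511.3 kN.
Allowable strength R_n/Ω = 511.3 / 2 = 256 kN.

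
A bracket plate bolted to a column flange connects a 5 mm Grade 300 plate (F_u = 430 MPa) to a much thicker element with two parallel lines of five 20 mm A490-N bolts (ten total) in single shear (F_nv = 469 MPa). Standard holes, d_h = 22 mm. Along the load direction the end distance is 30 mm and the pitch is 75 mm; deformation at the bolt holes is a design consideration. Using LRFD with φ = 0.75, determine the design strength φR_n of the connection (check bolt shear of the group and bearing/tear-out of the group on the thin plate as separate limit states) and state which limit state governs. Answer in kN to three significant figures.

Bolt shear: A_b = π·20²/4 = 314.2 mm²; R_n = 469 × 314.2 × 10 × 1 / 1000 = 1473 kN → 0.75 × 1473 = 1110 kN.
Bearing (1.2 l_c t F_u ≤ 2.4 d t F_u): upper limit = 2.4·20·5·430 / 1000 = 103.2 kN.
  Edge l_c = 30 − 22/2 = 19 → r_n = 49.02 kN; interior l_c = 75 − 22 = 53 → r_n = 103.2 kN.
  R_n,bearing = 2·49.02 + 8·103.2 = 923.6 kN → 0.75 × 923.6 = 693 kN.
Bearing governs: 693 kN.

693 kN (bearing governs)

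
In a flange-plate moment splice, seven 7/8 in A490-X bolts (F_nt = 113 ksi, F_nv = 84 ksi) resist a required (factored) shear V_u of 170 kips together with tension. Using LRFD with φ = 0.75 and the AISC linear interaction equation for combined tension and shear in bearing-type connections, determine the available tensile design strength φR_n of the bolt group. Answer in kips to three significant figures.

A_b = π·0.875²/4 = 0.6013 in²; f_rv = 170 / (7 × 0.6013) = 40.39 ksi.
F'_nt = 1.3 F_nt − (F_nt / φF_nv) f_rv = 1.3·113 − (113/(0.75·84))·40.39 = 74.46 ksi, capped at F_nt → F'_nt = 74.46 ksi.
R_n = F'_nt · A_b · n = 74.46 × 0.6013 × 7 = 313.4 kips.
Design strength φR_n = 0.75 × 313.4 = 235 kips.

235 kips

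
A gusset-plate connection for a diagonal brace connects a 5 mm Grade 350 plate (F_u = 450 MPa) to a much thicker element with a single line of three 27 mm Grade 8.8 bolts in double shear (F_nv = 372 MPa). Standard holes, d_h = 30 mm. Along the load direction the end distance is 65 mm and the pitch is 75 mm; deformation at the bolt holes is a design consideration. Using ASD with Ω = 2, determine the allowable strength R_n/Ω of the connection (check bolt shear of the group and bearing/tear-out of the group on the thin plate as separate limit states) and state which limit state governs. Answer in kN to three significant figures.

189 kN (bearing governs)

Bolt shear: A_b = π·27²/4 = 572.6 mm²; R_n = 372 × 572.6 × 3 × 2 / 1000 = 1278 kN → 1278 / 2 = 639 kN.
Bearing (1.2 l_c t F_u ≤ 2.4 d t F_u): upper limit = 2.4·27·5·450 / 1000 = 145.8 kN.
  Edge l_c = 65 − 30/2 = 50 → r_n = 135 kN; interior l_c = 75 − 30 = 45 → r_n = 121.5 kN.
  R_n,bearing = 1·135 + 2·121.5 = 378 kN → 378 / 2 = 189 kN.
Bearing governs: 189 kN.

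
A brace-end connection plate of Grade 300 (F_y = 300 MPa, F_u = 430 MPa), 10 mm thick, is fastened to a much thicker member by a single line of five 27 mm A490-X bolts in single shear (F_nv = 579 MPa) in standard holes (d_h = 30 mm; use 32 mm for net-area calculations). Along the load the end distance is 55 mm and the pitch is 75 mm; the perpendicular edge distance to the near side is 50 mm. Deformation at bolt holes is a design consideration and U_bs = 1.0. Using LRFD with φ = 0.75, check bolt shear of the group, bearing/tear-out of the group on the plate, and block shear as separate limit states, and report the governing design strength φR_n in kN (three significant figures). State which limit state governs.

Bolt shear: A_b = π·27²/4 = 572.6 mm²; R_n = 579 × 572.6 × 5 × 1 / 1000 = 1658 kN → 0.75 × 1658 = 1240 kN.
Bearing: edge l_c = 40, r_n = 206.4 kN; interior l_c = 45, r_n = 232.2 kN; R_n = 206.4 + 4·232.2 = 1135 kN → 851 kN.
Block shear: A_gv = 3550, A_nv = 2110, A_nt = 340 mm²; R_n = min(0.6F_uA_nv, 0.6F_yA_gv) + U_bs·F_u·A_nt = 690.6 kN → 518 kN.
Block shear governs: 518 kN.

518 kN (block shear governs)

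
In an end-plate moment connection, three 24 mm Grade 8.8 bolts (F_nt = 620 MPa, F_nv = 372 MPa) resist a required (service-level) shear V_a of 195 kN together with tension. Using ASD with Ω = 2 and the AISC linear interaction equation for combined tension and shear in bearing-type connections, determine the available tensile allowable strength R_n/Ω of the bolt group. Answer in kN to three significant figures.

A_b = π·24²/4 = 452.4 mm²; f_rv = 195 × 1000 / (3 × 452.4) = 143.7 MPa.
F'_nt = 1.3 F_nt − (Ω F_nt / F_nv) f_rv = 1.3·620 − (2·620/372)·143.7 = 327.1 MPa, capped at F_nt → F'_nt = 327.1 MPa.
R_n = F'_nt · A_b · n = 327.1 × 452.4 × 3 / 1000 = 443.9 kN.
Allowable strength R_n/Ω = 443.9 / 2 = 222 kN.

222 kN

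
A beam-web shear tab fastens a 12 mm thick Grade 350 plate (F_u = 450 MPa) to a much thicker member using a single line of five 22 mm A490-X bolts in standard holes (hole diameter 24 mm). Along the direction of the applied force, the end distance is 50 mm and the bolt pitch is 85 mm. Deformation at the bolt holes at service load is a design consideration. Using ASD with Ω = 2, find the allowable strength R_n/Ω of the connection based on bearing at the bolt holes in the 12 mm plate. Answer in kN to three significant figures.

Per bolt r_n = 1.2 l_c t F_u ≤ 2.4 d t F_u; upper limit = 2.4 × 22 × 12 × 450 / 1000 = 285.1 kN.
Edge bolt: l_c = 50 − 24/2 = 38 mm → 1.2 × 38 × 12 × 450 / 1000 = 246.2 → r_n = 246.2 kN.
Interior bolts: l_c = 85 − 24 = 61 mm → 1.2 × 61 × 12 × 450 / 1000 = 395.3 → r_n = 285.1 kN.
R_n = 1 × 246.2 + 4 × 285.1 = 1387 kN.
Allowable strength R_n/Ω = 1387 / 2 = 693 kN.

693 kN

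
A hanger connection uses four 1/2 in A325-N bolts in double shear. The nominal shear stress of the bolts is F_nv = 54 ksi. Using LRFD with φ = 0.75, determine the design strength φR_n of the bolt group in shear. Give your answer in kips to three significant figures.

63.6 kips

A_b = π × 0.5² / 4 = 0.1963 in².
R_n = F_nv · A_b · n · n_s = 54 × 0.1963 × 4 × 2 = 84.82 kips.
Design strength φR_n = 0.75 × 84.82 = 63.6 kips.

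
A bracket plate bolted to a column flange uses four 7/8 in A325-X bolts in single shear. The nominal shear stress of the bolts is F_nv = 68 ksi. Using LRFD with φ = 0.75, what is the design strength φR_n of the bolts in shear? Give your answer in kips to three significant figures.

A_b = π × 0.875² / 4 = 0.6013 in².
R_n = F_nv · A_b · n · n_s = 68 × 0.6013 × 4 × 1 = 163.6 kips.
Design strength φR_n = 0.75 × 163.6 = 123 kips.

123 kips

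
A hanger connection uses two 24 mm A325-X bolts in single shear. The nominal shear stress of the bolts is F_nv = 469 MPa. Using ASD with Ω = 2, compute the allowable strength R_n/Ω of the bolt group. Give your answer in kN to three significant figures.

212 kN

A_b = π × 24² / 4 = 452.4 mm².
R_n = F_nv · A_b · n · n_s = 469 × 452.4 × 2 × 1 / 1000 = 424.3 kN.
Allowable strength R_n/Ω = 424.3 / 2 = 212 kN.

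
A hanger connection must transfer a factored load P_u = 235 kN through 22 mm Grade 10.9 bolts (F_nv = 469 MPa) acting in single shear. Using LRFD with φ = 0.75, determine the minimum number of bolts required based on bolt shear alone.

2 bolts

A_b = π·22²/4 = 380.1 mm².
Per-bolt design strength φR_n = 0.75 × 469 × 380.1 × 1 / 1000 = 133.7 kN.
n ≥ 235 / 133.7 = 1.758 → use 2 bolts.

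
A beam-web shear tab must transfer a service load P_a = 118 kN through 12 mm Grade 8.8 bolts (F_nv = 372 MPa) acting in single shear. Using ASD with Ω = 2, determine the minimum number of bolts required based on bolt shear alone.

A_b = π·12²/4 = 113.1 mm².
Per-bolt allowable strength R_n/Ω = 372 × 113.1 × 1 / 1000 / 2 = 21.04 kN.
n ≥ 118 / 21.04 = 5.609 → use 6 bolts.

6 bolts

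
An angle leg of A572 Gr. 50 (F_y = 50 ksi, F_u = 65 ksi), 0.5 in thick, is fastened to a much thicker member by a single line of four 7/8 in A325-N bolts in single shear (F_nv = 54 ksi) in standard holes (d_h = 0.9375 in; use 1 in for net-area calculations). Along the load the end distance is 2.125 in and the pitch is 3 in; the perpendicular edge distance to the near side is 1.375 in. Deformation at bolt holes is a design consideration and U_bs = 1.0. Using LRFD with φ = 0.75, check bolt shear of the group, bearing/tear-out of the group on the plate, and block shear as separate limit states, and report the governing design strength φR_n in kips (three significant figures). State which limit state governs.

Bolt shear: A_b = π·0.875²/4 = 0.6013 in²; R_n = 54 × 0.6013 × 4 × 1 = 129.9 kips → 0.75 × 129.9 = 97.4 kips.
Bearing: edge l_c = 1.656, r_n = 64.59 kips; interior l_c = 2.062, r_n = 68.25 kips; R_n = 64.59 + 3·68.25 = 269.3 kips → 202 kips.
Block shear: A_gv = 5.562, A_nv = 3.812, A_nt = 0.4375 in²; R_n = min(0.6F_uA_nv, 0.6F_yA_gv) + U_bs·F_u·A_nt = 177.1 kips → 133 kips.
Bolt shear governs: 97.4 kips.

97.4 kips (bolt shear governs)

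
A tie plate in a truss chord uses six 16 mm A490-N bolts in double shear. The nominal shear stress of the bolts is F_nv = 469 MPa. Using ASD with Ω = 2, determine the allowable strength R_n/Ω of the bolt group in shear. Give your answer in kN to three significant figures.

566 kN

A_b = π × 16² / 4 = 201.1 mm².
R_n = F_nv · A_b · n · n_s = 469 × 201.1 × 6 × 2 / 1000 = 1132 kN.
Allowable strength R_n/Ω = 1132 / 2 = 566 kN.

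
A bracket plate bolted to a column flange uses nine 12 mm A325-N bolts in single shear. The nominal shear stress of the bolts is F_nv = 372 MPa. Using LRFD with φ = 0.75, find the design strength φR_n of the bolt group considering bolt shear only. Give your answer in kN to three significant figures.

284 kN

A_b = π × 12² / 4 = 113.1 mm².
R_n = F_nv · A_b · n · n_s = 372 × 113.1 × 9 × 1 / 1000 = 378.6 kN.
Design strength φR_n = 0.75 × 378.6 = 284 kN.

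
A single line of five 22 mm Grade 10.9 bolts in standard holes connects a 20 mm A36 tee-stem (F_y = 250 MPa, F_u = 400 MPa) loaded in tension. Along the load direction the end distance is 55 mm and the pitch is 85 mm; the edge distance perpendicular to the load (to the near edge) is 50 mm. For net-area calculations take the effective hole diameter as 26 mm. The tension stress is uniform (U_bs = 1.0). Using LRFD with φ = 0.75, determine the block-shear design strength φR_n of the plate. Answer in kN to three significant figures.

Shear plane L_v = 55 + 4·85 = 395 mm; A_gv = 395 × 20 = 7900 mm².
A_nv = (395 − 4.5·26) × 20 = 5560 mm².
A_nt = (50 − 0.5·26) × 20 = 740 mm².
0.6 F_u A_nv = 1334 kN; 0.6 F_y A_gv = 1185 kN → shear yielding governs the shear term.
R_n = 1185 + 1.0 × 400 × 740 / 1000 = 1481 kN.
Design strength φR_n = 0.75 × 1481 = 1110 kN.

1110 kN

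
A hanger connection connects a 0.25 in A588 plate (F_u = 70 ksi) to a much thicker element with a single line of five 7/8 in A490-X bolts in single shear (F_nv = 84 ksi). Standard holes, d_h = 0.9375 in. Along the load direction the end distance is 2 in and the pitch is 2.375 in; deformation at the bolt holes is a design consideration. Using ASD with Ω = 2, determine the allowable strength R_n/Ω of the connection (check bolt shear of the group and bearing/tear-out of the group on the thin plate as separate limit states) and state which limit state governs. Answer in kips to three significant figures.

Bolt shear: A_b = π·0.875²/4 = 0.6013 in²; R_n = 84 × 0.6013 × 5 × 1 = 252.6 kips → 252.6 / 2 = 126 kips.
Bearing (1.2 l_c t F_u ≤ 2.4 d t F_u): upper limit = 2.4·0.875·0.25·70 = 36.75 kips.
  Edge l_c = 2 − 0.9375/2 = 1.531 → r_n = 32.16 kips; interior l_c = 2.375 − 0.9375 = 1.438 → r_n = 30.19 kips.
  R_n,bearing = 1·32.16 + 4·30.19 = 152.9 kips → 152.9 / 2 = 76.5 kips.
Bearing governs: 76.5 kips.

76.5 kips (bearing governs)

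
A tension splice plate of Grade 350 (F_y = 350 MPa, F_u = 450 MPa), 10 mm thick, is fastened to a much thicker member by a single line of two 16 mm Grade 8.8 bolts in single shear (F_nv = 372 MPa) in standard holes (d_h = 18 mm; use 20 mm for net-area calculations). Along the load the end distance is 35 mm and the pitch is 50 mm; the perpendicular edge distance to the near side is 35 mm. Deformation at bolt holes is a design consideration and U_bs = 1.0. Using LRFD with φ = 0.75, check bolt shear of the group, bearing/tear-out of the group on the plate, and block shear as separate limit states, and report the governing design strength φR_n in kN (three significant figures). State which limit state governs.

112 kN (bolt shear governs)

Bolt shear: A_b = π·16²/4 = 201.1 mm²; R_n = 372 × 201.1 × 2 × 1 / 1000 = 149.6 kN → 0.75 × 149.6 = 112 kN.
Bearing: edge l_c = 26, r_n = 140.4 kN; interior l_c = 32, r_n = 172.8 kN; R_n = 140.4 + 1·172.8 = 313.2 kN → 235 kN.
Block shear: A_gv = 850, A_nv = 550, A_nt = 250 mm²; R_n = min(0.6F_uA_nv, 0.6F_yA_gv) + U_bs·F_u·A_nt = 261 kN → 196 kN.
Bolt shear governs: 112 kN.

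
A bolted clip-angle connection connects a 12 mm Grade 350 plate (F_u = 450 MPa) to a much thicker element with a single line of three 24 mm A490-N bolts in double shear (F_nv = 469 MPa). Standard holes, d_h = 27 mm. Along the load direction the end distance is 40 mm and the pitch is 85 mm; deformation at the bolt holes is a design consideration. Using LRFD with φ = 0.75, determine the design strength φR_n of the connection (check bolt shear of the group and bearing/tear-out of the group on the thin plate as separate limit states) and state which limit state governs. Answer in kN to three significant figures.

Bolt shear: A_b = π·24²/4 = 452.4 mm²; R_n = 469 × 452.4 × 3 × 2 / 1000 = 1273 kN → 0.75 × 1273 = 955 kN.
Bearing (1.2 l_c t F_u ≤ 2.4 d t F_u): upper limit = 2.4·24·12·450 / 1000 = 311 kN.
  Edge l_c = 40 − 27/2 = 26.5 → r_n = 171.7 kN; interior l_c = 85 − 27 = 58 → r_n = 311 kN.
  R_n,bearing = 1·171.7 + 2·311 = 793.8 kN → 0.75 × 793.8 = 595 kN.
Bearing governs: 595 kN.

595 kN (bearing governs)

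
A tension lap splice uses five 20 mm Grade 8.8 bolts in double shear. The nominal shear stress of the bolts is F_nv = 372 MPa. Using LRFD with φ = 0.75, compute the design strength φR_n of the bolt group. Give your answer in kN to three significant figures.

A_b = π × 20² / 4 = 314.2 mm².
R_n = F_nv · A_b · n · n_s = 372 × 314.2 × 5 × 2 / 1000 = 1169 kN.
Design strength φR_n = 0.75 × 1169 = 877 kN.

877 kN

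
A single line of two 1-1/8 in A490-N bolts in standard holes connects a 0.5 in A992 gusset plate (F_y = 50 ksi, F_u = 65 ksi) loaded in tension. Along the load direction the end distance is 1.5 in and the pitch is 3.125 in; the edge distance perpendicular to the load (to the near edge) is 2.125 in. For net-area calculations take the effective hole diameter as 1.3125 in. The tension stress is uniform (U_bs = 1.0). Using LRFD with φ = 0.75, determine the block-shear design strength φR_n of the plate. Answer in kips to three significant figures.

Shear plane L_v = 1.5 + 1·3.125 = 4.625 in; A_gv = 4.625 × 0.5 = 2.312 in².
A_nv = (4.625 − 1.5·1.3125) × 0.5 = 1.328 in².
A_nt = (2.125 − 0.5·1.3125) × 0.5 = 0.7344 in².
0.6 F_u A_nv = 51.8 kips; 0.6 F_y A_gv = 69.38 kips → shear rupture governs the shear term.
R_n = 51.8 + 1.0 × 65 × 0.7344 = 99.53 kips.
Design strength φR_n = 0.75 × 99.53 = 74.6 kips.

74.6 kips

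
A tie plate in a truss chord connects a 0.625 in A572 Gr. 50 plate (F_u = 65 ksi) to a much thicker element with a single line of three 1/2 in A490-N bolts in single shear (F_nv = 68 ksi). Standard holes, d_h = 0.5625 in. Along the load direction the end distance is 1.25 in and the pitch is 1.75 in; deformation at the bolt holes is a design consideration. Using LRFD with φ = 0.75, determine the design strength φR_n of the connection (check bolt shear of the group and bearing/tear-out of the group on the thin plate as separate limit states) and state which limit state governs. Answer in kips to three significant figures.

Bolt shear: A_b = π·0.5²/4 = 0.1963 in²; R_n = 68 × 0.1963 × 3 × 1 = 40.06 kips → 0.75 × 40.06 = 30 kips.
Bearing (1.2 l_c t F_u ≤ 2.4 d t F_u): upper limit = 2.4·0.5·0.625·65 = 48.75 kips.
  Edge l_c = 1.25 − 0.5625/2 = 0.9688 → r_n = 47.23 kips; interior l_c = 1.75 − 0.5625 = 1.188 → r_n = 48.75 kips.
  R_n,bearing = 1·47.23 + 2·48.75 = 144.7 kips → 0.75 × 144.7 = 109 kips.
Bolt shear governs: 30 kips.

30 kips (bolt shear governs)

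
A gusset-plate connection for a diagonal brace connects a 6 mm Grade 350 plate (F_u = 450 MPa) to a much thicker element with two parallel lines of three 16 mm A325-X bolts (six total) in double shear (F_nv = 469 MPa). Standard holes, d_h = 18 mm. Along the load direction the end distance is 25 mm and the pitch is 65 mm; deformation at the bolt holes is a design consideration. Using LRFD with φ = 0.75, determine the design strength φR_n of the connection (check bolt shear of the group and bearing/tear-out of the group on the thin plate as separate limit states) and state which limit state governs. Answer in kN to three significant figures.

Bolt shear: A_b = π·16²/4 = 201.1 mm²; R_n = 469 × 201.1 × 6 × 2 / 1000 = 1132 kN → 0.75 × 1132 = 849 kN.
Bearing (1.2 l_c t F_u ≤ 2.4 d t F_u): upper limit = 2.4·16·6·450 / 1000 = 103.7 kN.
  Edge l_c = 25 − 18/2 = 16 → r_n = 51.84 kN; interior l_c = 65 − 18 = 47 → r_n = 103.7 kN.
  R_n,bearing = 2·51.84 + 4·103.7 = 518.4 kN → 0.75 × 518.4 = 389 kN.
Bearing governs: 389 kN.

389 kN (bearing governs)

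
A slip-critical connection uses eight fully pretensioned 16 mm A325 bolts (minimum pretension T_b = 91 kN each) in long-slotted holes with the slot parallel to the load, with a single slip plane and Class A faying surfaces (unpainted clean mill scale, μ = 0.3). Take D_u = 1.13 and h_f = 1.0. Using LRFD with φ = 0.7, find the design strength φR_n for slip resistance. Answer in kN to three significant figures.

R_n = μ · D_u · h_f · T_b · n_s · n_b = 0.3 × 1.13 × 1.0 × 91 × 1 × 8 = 246.8 kN.
Design strength φR_n = 0.7 × 246.8 = 173 kN.

173 kN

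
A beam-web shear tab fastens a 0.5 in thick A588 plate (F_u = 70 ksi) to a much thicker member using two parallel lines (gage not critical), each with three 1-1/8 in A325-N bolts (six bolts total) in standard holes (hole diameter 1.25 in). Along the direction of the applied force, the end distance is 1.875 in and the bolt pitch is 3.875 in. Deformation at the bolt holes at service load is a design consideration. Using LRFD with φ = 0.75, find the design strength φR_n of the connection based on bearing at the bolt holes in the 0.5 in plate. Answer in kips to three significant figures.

362 kips

Per bolt r_n = 1.2 l_c t F_u ≤ 2.4 d t F_u; upper limit = 2.4 × 1.125 × 0.5 × 70 = 94.5 kips.
Edge bolt: l_c = 1.875 − 1.25/2 = 1.25 in → 1.2 × 1.25 × 0.5 × 70 = 52.5 → r_n = 52.5 kips.
Interior bolts: l_c = 3.875 − 1.25 = 2.625 in → 1.2 × 2.625 × 0.5 × 70 = 110.2 → r_n = 94.5 kips.
R_n = 2 × 52.5 + 4 × 94.5 = 483 kips.
Design strength φR_n = 0.75 × 483 = 362 kips.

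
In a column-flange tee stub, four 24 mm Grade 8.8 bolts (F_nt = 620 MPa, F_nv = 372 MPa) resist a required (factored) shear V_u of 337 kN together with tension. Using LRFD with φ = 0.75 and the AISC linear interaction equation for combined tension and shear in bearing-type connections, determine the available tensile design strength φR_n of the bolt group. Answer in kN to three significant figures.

A_b = π·24²/4 = 452.4 mm²; f_rv = 337 × 1000 / (4 × 452.4) = 186.2 MPa.
F'_nt = 1.3 F_nt − (F_nt / φF_nv) f_rv = 1.3·620 − (620/(0.75·372))·186.2 = 392.1 MPa, capped at F_nt → F'_nt = 392.1 MPa.
R_n = F'_nt · A_b · n = 392.1 × 452.4 × 4 / 1000 = 709.6 kN.
Design strength φR_n = 0.75 × 709.6 = 532 kN.

532 kN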